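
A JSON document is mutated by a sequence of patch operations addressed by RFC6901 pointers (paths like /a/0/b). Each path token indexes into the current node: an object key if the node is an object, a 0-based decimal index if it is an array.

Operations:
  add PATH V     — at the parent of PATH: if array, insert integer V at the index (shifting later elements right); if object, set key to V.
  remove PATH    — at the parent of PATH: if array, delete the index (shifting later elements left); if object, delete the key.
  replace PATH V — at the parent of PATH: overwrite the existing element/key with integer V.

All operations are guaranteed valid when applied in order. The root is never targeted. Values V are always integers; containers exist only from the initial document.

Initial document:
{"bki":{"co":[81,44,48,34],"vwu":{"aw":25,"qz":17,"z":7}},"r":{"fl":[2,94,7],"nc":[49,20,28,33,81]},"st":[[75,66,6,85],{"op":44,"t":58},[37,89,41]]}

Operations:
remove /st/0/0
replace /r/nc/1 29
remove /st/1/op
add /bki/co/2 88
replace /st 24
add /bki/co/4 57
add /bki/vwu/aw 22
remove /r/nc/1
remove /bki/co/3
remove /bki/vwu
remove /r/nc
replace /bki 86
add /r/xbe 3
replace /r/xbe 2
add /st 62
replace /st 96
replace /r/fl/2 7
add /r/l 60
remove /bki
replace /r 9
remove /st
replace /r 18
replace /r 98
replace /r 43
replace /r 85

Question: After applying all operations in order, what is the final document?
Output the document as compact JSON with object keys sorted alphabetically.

After op 1 (remove /st/0/0): {"bki":{"co":[81,44,48,34],"vwu":{"aw":25,"qz":17,"z":7}},"r":{"fl":[2,94,7],"nc":[49,20,28,33,81]},"st":[[66,6,85],{"op":44,"t":58},[37,89,41]]}
After op 2 (replace /r/nc/1 29): {"bki":{"co":[81,44,48,34],"vwu":{"aw":25,"qz":17,"z":7}},"r":{"fl":[2,94,7],"nc":[49,29,28,33,81]},"st":[[66,6,85],{"op":44,"t":58},[37,89,41]]}
After op 3 (remove /st/1/op): {"bki":{"co":[81,44,48,34],"vwu":{"aw":25,"qz":17,"z":7}},"r":{"fl":[2,94,7],"nc":[49,29,28,33,81]},"st":[[66,6,85],{"t":58},[37,89,41]]}
After op 4 (add /bki/co/2 88): {"bki":{"co":[81,44,88,48,34],"vwu":{"aw":25,"qz":17,"z":7}},"r":{"fl":[2,94,7],"nc":[49,29,28,33,81]},"st":[[66,6,85],{"t":58},[37,89,41]]}
After op 5 (replace /st 24): {"bki":{"co":[81,44,88,48,34],"vwu":{"aw":25,"qz":17,"z":7}},"r":{"fl":[2,94,7],"nc":[49,29,28,33,81]},"st":24}
After op 6 (add /bki/co/4 57): {"bki":{"co":[81,44,88,48,57,34],"vwu":{"aw":25,"qz":17,"z":7}},"r":{"fl":[2,94,7],"nc":[49,29,28,33,81]},"st":24}
After op 7 (add /bki/vwu/aw 22): {"bki":{"co":[81,44,88,48,57,34],"vwu":{"aw":22,"qz":17,"z":7}},"r":{"fl":[2,94,7],"nc":[49,29,28,33,81]},"st":24}
After op 8 (remove /r/nc/1): {"bki":{"co":[81,44,88,48,57,34],"vwu":{"aw":22,"qz":17,"z":7}},"r":{"fl":[2,94,7],"nc":[49,28,33,81]},"st":24}
After op 9 (remove /bki/co/3): {"bki":{"co":[81,44,88,57,34],"vwu":{"aw":22,"qz":17,"z":7}},"r":{"fl":[2,94,7],"nc":[49,28,33,81]},"st":24}
After op 10 (remove /bki/vwu): {"bki":{"co":[81,44,88,57,34]},"r":{"fl":[2,94,7],"nc":[49,28,33,81]},"st":24}
After op 11 (remove /r/nc): {"bki":{"co":[81,44,88,57,34]},"r":{"fl":[2,94,7]},"st":24}
After op 12 (replace /bki 86): {"bki":86,"r":{"fl":[2,94,7]},"st":24}
After op 13 (add /r/xbe 3): {"bki":86,"r":{"fl":[2,94,7],"xbe":3},"st":24}
After op 14 (replace /r/xbe 2): {"bki":86,"r":{"fl":[2,94,7],"xbe":2},"st":24}
After op 15 (add /st 62): {"bki":86,"r":{"fl":[2,94,7],"xbe":2},"st":62}
After op 16 (replace /st 96): {"bki":86,"r":{"fl":[2,94,7],"xbe":2},"st":96}
After op 17 (replace /r/fl/2 7): {"bki":86,"r":{"fl":[2,94,7],"xbe":2},"st":96}
After op 18 (add /r/l 60): {"bki":86,"r":{"fl":[2,94,7],"l":60,"xbe":2},"st":96}
After op 19 (remove /bki): {"r":{"fl":[2,94,7],"l":60,"xbe":2},"st":96}
After op 20 (replace /r 9): {"r":9,"st":96}
After op 21 (remove /st): {"r":9}
After op 22 (replace /r 18): {"r":18}
After op 23 (replace /r 98): {"r":98}
After op 24 (replace /r 43): {"r":43}
After op 25 (replace /r 85): {"r":85}

Answer: {"r":85}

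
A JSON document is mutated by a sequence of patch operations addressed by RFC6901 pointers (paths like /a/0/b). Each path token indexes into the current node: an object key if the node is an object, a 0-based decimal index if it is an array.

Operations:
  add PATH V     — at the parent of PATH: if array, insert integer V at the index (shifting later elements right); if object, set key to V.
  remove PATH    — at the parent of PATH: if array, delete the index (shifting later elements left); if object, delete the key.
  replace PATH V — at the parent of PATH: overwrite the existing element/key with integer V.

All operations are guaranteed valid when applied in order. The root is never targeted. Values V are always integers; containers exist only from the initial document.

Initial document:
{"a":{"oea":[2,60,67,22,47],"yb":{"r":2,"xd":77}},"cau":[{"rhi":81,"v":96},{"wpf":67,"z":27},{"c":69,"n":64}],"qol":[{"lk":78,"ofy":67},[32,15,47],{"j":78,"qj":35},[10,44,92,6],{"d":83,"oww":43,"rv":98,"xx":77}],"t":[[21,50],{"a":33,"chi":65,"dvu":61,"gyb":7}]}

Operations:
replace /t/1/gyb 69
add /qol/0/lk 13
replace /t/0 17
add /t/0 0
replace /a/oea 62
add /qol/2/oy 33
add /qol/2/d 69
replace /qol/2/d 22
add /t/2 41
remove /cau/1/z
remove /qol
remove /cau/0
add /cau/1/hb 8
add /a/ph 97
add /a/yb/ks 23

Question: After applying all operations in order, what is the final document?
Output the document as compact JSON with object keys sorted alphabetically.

Answer: {"a":{"oea":62,"ph":97,"yb":{"ks":23,"r":2,"xd":77}},"cau":[{"wpf":67},{"c":69,"hb":8,"n":64}],"t":[0,17,41,{"a":33,"chi":65,"dvu":61,"gyb":69}]}

Derivation:
After op 1 (replace /t/1/gyb 69): {"a":{"oea":[2,60,67,22,47],"yb":{"r":2,"xd":77}},"cau":[{"rhi":81,"v":96},{"wpf":67,"z":27},{"c":69,"n":64}],"qol":[{"lk":78,"ofy":67},[32,15,47],{"j":78,"qj":35},[10,44,92,6],{"d":83,"oww":43,"rv":98,"xx":77}],"t":[[21,50],{"a":33,"chi":65,"dvu":61,"gyb":69}]}
After op 2 (add /qol/0/lk 13): {"a":{"oea":[2,60,67,22,47],"yb":{"r":2,"xd":77}},"cau":[{"rhi":81,"v":96},{"wpf":67,"z":27},{"c":69,"n":64}],"qol":[{"lk":13,"ofy":67},[32,15,47],{"j":78,"qj":35},[10,44,92,6],{"d":83,"oww":43,"rv":98,"xx":77}],"t":[[21,50],{"a":33,"chi":65,"dvu":61,"gyb":69}]}
After op 3 (replace /t/0 17): {"a":{"oea":[2,60,67,22,47],"yb":{"r":2,"xd":77}},"cau":[{"rhi":81,"v":96},{"wpf":67,"z":27},{"c":69,"n":64}],"qol":[{"lk":13,"ofy":67},[32,15,47],{"j":78,"qj":35},[10,44,92,6],{"d":83,"oww":43,"rv":98,"xx":77}],"t":[17,{"a":33,"chi":65,"dvu":61,"gyb":69}]}
After op 4 (add /t/0 0): {"a":{"oea":[2,60,67,22,47],"yb":{"r":2,"xd":77}},"cau":[{"rhi":81,"v":96},{"wpf":67,"z":27},{"c":69,"n":64}],"qol":[{"lk":13,"ofy":67},[32,15,47],{"j":78,"qj":35},[10,44,92,6],{"d":83,"oww":43,"rv":98,"xx":77}],"t":[0,17,{"a":33,"chi":65,"dvu":61,"gyb":69}]}
After op 5 (replace /a/oea 62): {"a":{"oea":62,"yb":{"r":2,"xd":77}},"cau":[{"rhi":81,"v":96},{"wpf":67,"z":27},{"c":69,"n":64}],"qol":[{"lk":13,"ofy":67},[32,15,47],{"j":78,"qj":35},[10,44,92,6],{"d":83,"oww":43,"rv":98,"xx":77}],"t":[0,17,{"a":33,"chi":65,"dvu":61,"gyb":69}]}
After op 6 (add /qol/2/oy 33): {"a":{"oea":62,"yb":{"r":2,"xd":77}},"cau":[{"rhi":81,"v":96},{"wpf":67,"z":27},{"c":69,"n":64}],"qol":[{"lk":13,"ofy":67},[32,15,47],{"j":78,"oy":33,"qj":35},[10,44,92,6],{"d":83,"oww":43,"rv":98,"xx":77}],"t":[0,17,{"a":33,"chi":65,"dvu":61,"gyb":69}]}
After op 7 (add /qol/2/d 69): {"a":{"oea":62,"yb":{"r":2,"xd":77}},"cau":[{"rhi":81,"v":96},{"wpf":67,"z":27},{"c":69,"n":64}],"qol":[{"lk":13,"ofy":67},[32,15,47],{"d":69,"j":78,"oy":33,"qj":35},[10,44,92,6],{"d":83,"oww":43,"rv":98,"xx":77}],"t":[0,17,{"a":33,"chi":65,"dvu":61,"gyb":69}]}
After op 8 (replace /qol/2/d 22): {"a":{"oea":62,"yb":{"r":2,"xd":77}},"cau":[{"rhi":81,"v":96},{"wpf":67,"z":27},{"c":69,"n":64}],"qol":[{"lk":13,"ofy":67},[32,15,47],{"d":22,"j":78,"oy":33,"qj":35},[10,44,92,6],{"d":83,"oww":43,"rv":98,"xx":77}],"t":[0,17,{"a":33,"chi":65,"dvu":61,"gyb":69}]}
After op 9 (add /t/2 41): {"a":{"oea":62,"yb":{"r":2,"xd":77}},"cau":[{"rhi":81,"v":96},{"wpf":67,"z":27},{"c":69,"n":64}],"qol":[{"lk":13,"ofy":67},[32,15,47],{"d":22,"j":78,"oy":33,"qj":35},[10,44,92,6],{"d":83,"oww":43,"rv":98,"xx":77}],"t":[0,17,41,{"a":33,"chi":65,"dvu":61,"gyb":69}]}
After op 10 (remove /cau/1/z): {"a":{"oea":62,"yb":{"r":2,"xd":77}},"cau":[{"rhi":81,"v":96},{"wpf":67},{"c":69,"n":64}],"qol":[{"lk":13,"ofy":67},[32,15,47],{"d":22,"j":78,"oy":33,"qj":35},[10,44,92,6],{"d":83,"oww":43,"rv":98,"xx":77}],"t":[0,17,41,{"a":33,"chi":65,"dvu":61,"gyb":69}]}
After op 11 (remove /qol): {"a":{"oea":62,"yb":{"r":2,"xd":77}},"cau":[{"rhi":81,"v":96},{"wpf":67},{"c":69,"n":64}],"t":[0,17,41,{"a":33,"chi":65,"dvu":61,"gyb":69}]}
After op 12 (remove /cau/0): {"a":{"oea":62,"yb":{"r":2,"xd":77}},"cau":[{"wpf":67},{"c":69,"n":64}],"t":[0,17,41,{"a":33,"chi":65,"dvu":61,"gyb":69}]}
After op 13 (add /cau/1/hb 8): {"a":{"oea":62,"yb":{"r":2,"xd":77}},"cau":[{"wpf":67},{"c":69,"hb":8,"n":64}],"t":[0,17,41,{"a":33,"chi":65,"dvu":61,"gyb":69}]}
After op 14 (add /a/ph 97): {"a":{"oea":62,"ph":97,"yb":{"r":2,"xd":77}},"cau":[{"wpf":67},{"c":69,"hb":8,"n":64}],"t":[0,17,41,{"a":33,"chi":65,"dvu":61,"gyb":69}]}
After op 15 (add /a/yb/ks 23): {"a":{"oea":62,"ph":97,"yb":{"ks":23,"r":2,"xd":77}},"cau":[{"wpf":67},{"c":69,"hb":8,"n":64}],"t":[0,17,41,{"a":33,"chi":65,"dvu":61,"gyb":69}]}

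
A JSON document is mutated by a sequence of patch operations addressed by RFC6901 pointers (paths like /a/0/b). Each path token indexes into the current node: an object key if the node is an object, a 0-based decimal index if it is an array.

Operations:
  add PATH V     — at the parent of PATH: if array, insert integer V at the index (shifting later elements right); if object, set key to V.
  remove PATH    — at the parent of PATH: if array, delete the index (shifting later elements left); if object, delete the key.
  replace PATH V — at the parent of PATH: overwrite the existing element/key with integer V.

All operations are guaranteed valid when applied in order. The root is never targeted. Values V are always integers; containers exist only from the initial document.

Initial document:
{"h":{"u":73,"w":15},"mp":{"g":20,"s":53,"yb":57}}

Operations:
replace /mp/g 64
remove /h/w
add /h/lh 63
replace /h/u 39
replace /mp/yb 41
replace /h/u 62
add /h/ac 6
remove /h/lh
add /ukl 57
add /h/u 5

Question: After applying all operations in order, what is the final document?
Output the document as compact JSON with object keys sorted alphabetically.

After op 1 (replace /mp/g 64): {"h":{"u":73,"w":15},"mp":{"g":64,"s":53,"yb":57}}
After op 2 (remove /h/w): {"h":{"u":73},"mp":{"g":64,"s":53,"yb":57}}
After op 3 (add /h/lh 63): {"h":{"lh":63,"u":73},"mp":{"g":64,"s":53,"yb":57}}
After op 4 (replace /h/u 39): {"h":{"lh":63,"u":39},"mp":{"g":64,"s":53,"yb":57}}
After op 5 (replace /mp/yb 41): {"h":{"lh":63,"u":39},"mp":{"g":64,"s":53,"yb":41}}
After op 6 (replace /h/u 62): {"h":{"lh":63,"u":62},"mp":{"g":64,"s":53,"yb":41}}
After op 7 (add /h/ac 6): {"h":{"ac":6,"lh":63,"u":62},"mp":{"g":64,"s":53,"yb":41}}
After op 8 (remove /h/lh): {"h":{"ac":6,"u":62},"mp":{"g":64,"s":53,"yb":41}}
After op 9 (add /ukl 57): {"h":{"ac":6,"u":62},"mp":{"g":64,"s":53,"yb":41},"ukl":57}
After op 10 (add /h/u 5): {"h":{"ac":6,"u":5},"mp":{"g":64,"s":53,"yb":41},"ukl":57}

Answer: {"h":{"ac":6,"u":5},"mp":{"g":64,"s":53,"yb":41},"ukl":57}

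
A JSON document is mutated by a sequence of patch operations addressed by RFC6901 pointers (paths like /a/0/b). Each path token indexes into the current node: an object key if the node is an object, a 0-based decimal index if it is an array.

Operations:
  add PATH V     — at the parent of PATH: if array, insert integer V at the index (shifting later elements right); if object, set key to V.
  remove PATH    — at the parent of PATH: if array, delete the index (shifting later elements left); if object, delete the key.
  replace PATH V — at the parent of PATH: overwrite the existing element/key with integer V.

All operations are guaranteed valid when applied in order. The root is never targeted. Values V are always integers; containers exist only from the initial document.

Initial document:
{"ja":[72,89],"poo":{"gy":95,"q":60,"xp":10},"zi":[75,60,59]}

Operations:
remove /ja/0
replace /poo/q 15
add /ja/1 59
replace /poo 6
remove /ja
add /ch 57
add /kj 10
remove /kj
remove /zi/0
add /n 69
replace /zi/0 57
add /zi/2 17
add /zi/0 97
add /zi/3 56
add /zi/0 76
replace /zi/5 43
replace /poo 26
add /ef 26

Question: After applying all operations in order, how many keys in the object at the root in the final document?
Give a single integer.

After op 1 (remove /ja/0): {"ja":[89],"poo":{"gy":95,"q":60,"xp":10},"zi":[75,60,59]}
After op 2 (replace /poo/q 15): {"ja":[89],"poo":{"gy":95,"q":15,"xp":10},"zi":[75,60,59]}
After op 3 (add /ja/1 59): {"ja":[89,59],"poo":{"gy":95,"q":15,"xp":10},"zi":[75,60,59]}
After op 4 (replace /poo 6): {"ja":[89,59],"poo":6,"zi":[75,60,59]}
After op 5 (remove /ja): {"poo":6,"zi":[75,60,59]}
After op 6 (add /ch 57): {"ch":57,"poo":6,"zi":[75,60,59]}
After op 7 (add /kj 10): {"ch":57,"kj":10,"poo":6,"zi":[75,60,59]}
After op 8 (remove /kj): {"ch":57,"poo":6,"zi":[75,60,59]}
After op 9 (remove /zi/0): {"ch":57,"poo":6,"zi":[60,59]}
After op 10 (add /n 69): {"ch":57,"n":69,"poo":6,"zi":[60,59]}
After op 11 (replace /zi/0 57): {"ch":57,"n":69,"poo":6,"zi":[57,59]}
After op 12 (add /zi/2 17): {"ch":57,"n":69,"poo":6,"zi":[57,59,17]}
After op 13 (add /zi/0 97): {"ch":57,"n":69,"poo":6,"zi":[97,57,59,17]}
After op 14 (add /zi/3 56): {"ch":57,"n":69,"poo":6,"zi":[97,57,59,56,17]}
After op 15 (add /zi/0 76): {"ch":57,"n":69,"poo":6,"zi":[76,97,57,59,56,17]}
After op 16 (replace /zi/5 43): {"ch":57,"n":69,"poo":6,"zi":[76,97,57,59,56,43]}
After op 17 (replace /poo 26): {"ch":57,"n":69,"poo":26,"zi":[76,97,57,59,56,43]}
After op 18 (add /ef 26): {"ch":57,"ef":26,"n":69,"poo":26,"zi":[76,97,57,59,56,43]}
Size at the root: 5

Answer: 5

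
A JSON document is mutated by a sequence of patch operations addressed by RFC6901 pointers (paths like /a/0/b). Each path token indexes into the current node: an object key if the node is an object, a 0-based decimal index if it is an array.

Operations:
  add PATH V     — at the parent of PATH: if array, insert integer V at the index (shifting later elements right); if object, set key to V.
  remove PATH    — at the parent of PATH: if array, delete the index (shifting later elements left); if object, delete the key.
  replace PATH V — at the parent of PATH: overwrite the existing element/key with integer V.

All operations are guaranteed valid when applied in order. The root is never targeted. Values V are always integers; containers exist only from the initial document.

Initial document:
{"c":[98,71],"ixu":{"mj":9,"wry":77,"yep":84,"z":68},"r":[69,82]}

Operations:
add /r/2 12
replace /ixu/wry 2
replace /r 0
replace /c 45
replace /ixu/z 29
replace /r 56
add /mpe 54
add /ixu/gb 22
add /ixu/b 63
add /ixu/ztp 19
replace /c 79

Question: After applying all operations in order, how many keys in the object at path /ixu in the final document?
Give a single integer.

Answer: 7

Derivation:
After op 1 (add /r/2 12): {"c":[98,71],"ixu":{"mj":9,"wry":77,"yep":84,"z":68},"r":[69,82,12]}
After op 2 (replace /ixu/wry 2): {"c":[98,71],"ixu":{"mj":9,"wry":2,"yep":84,"z":68},"r":[69,82,12]}
After op 3 (replace /r 0): {"c":[98,71],"ixu":{"mj":9,"wry":2,"yep":84,"z":68},"r":0}
After op 4 (replace /c 45): {"c":45,"ixu":{"mj":9,"wry":2,"yep":84,"z":68},"r":0}
After op 5 (replace /ixu/z 29): {"c":45,"ixu":{"mj":9,"wry":2,"yep":84,"z":29},"r":0}
After op 6 (replace /r 56): {"c":45,"ixu":{"mj":9,"wry":2,"yep":84,"z":29},"r":56}
After op 7 (add /mpe 54): {"c":45,"ixu":{"mj":9,"wry":2,"yep":84,"z":29},"mpe":54,"r":56}
After op 8 (add /ixu/gb 22): {"c":45,"ixu":{"gb":22,"mj":9,"wry":2,"yep":84,"z":29},"mpe":54,"r":56}
After op 9 (add /ixu/b 63): {"c":45,"ixu":{"b":63,"gb":22,"mj":9,"wry":2,"yep":84,"z":29},"mpe":54,"r":56}
After op 10 (add /ixu/ztp 19): {"c":45,"ixu":{"b":63,"gb":22,"mj":9,"wry":2,"yep":84,"z":29,"ztp":19},"mpe":54,"r":56}
After op 11 (replace /c 79): {"c":79,"ixu":{"b":63,"gb":22,"mj":9,"wry":2,"yep":84,"z":29,"ztp":19},"mpe":54,"r":56}
Size at path /ixu: 7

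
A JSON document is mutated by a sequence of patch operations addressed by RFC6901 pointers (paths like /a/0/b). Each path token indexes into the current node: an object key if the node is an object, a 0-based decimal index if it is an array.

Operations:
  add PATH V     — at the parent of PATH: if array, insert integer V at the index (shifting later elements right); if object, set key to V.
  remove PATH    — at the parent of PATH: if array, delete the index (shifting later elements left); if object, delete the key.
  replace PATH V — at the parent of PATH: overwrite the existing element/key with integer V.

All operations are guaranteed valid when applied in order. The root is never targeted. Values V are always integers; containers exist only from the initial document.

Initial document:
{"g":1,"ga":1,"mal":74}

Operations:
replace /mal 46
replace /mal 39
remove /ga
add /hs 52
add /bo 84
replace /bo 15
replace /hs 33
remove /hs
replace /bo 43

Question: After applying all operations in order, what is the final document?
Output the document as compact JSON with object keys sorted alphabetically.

After op 1 (replace /mal 46): {"g":1,"ga":1,"mal":46}
After op 2 (replace /mal 39): {"g":1,"ga":1,"mal":39}
After op 3 (remove /ga): {"g":1,"mal":39}
After op 4 (add /hs 52): {"g":1,"hs":52,"mal":39}
After op 5 (add /bo 84): {"bo":84,"g":1,"hs":52,"mal":39}
After op 6 (replace /bo 15): {"bo":15,"g":1,"hs":52,"mal":39}
After op 7 (replace /hs 33): {"bo":15,"g":1,"hs":33,"mal":39}
After op 8 (remove /hs): {"bo":15,"g":1,"mal":39}
After op 9 (replace /bo 43): {"bo":43,"g":1,"mal":39}

Answer: {"bo":43,"g":1,"mal":39}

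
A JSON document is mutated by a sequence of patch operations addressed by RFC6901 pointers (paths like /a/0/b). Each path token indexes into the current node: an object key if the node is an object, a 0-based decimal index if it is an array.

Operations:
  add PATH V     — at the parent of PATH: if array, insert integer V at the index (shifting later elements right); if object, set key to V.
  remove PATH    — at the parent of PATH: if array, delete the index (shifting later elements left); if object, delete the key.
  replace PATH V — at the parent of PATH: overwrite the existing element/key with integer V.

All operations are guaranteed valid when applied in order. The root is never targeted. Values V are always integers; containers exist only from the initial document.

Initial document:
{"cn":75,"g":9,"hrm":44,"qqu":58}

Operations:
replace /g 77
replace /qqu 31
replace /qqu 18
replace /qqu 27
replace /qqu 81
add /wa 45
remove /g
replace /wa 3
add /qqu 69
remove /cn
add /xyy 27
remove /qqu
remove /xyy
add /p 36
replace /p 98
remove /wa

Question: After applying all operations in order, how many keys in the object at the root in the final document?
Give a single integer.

Answer: 2

Derivation:
After op 1 (replace /g 77): {"cn":75,"g":77,"hrm":44,"qqu":58}
After op 2 (replace /qqu 31): {"cn":75,"g":77,"hrm":44,"qqu":31}
After op 3 (replace /qqu 18): {"cn":75,"g":77,"hrm":44,"qqu":18}
After op 4 (replace /qqu 27): {"cn":75,"g":77,"hrm":44,"qqu":27}
After op 5 (replace /qqu 81): {"cn":75,"g":77,"hrm":44,"qqu":81}
After op 6 (add /wa 45): {"cn":75,"g":77,"hrm":44,"qqu":81,"wa":45}
After op 7 (remove /g): {"cn":75,"hrm":44,"qqu":81,"wa":45}
After op 8 (replace /wa 3): {"cn":75,"hrm":44,"qqu":81,"wa":3}
After op 9 (add /qqu 69): {"cn":75,"hrm":44,"qqu":69,"wa":3}
After op 10 (remove /cn): {"hrm":44,"qqu":69,"wa":3}
After op 11 (add /xyy 27): {"hrm":44,"qqu":69,"wa":3,"xyy":27}
After op 12 (remove /qqu): {"hrm":44,"wa":3,"xyy":27}
After op 13 (remove /xyy): {"hrm":44,"wa":3}
After op 14 (add /p 36): {"hrm":44,"p":36,"wa":3}
After op 15 (replace /p 98): {"hrm":44,"p":98,"wa":3}
After op 16 (remove /wa): {"hrm":44,"p":98}
Size at the root: 2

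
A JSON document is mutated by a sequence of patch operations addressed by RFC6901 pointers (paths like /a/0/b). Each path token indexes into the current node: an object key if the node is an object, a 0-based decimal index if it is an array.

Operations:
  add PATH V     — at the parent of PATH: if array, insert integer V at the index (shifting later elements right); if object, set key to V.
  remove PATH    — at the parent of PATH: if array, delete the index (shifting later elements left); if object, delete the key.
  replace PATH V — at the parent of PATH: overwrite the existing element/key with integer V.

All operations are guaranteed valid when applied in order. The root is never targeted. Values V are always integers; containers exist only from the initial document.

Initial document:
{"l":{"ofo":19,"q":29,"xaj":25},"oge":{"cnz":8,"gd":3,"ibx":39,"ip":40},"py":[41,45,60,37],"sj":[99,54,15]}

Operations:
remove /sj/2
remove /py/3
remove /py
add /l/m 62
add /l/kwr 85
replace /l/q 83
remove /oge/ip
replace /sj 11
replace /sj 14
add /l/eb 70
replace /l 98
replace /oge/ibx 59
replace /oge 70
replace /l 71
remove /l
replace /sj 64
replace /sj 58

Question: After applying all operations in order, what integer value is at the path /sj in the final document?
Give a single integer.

After op 1 (remove /sj/2): {"l":{"ofo":19,"q":29,"xaj":25},"oge":{"cnz":8,"gd":3,"ibx":39,"ip":40},"py":[41,45,60,37],"sj":[99,54]}
After op 2 (remove /py/3): {"l":{"ofo":19,"q":29,"xaj":25},"oge":{"cnz":8,"gd":3,"ibx":39,"ip":40},"py":[41,45,60],"sj":[99,54]}
After op 3 (remove /py): {"l":{"ofo":19,"q":29,"xaj":25},"oge":{"cnz":8,"gd":3,"ibx":39,"ip":40},"sj":[99,54]}
After op 4 (add /l/m 62): {"l":{"m":62,"ofo":19,"q":29,"xaj":25},"oge":{"cnz":8,"gd":3,"ibx":39,"ip":40},"sj":[99,54]}
After op 5 (add /l/kwr 85): {"l":{"kwr":85,"m":62,"ofo":19,"q":29,"xaj":25},"oge":{"cnz":8,"gd":3,"ibx":39,"ip":40},"sj":[99,54]}
After op 6 (replace /l/q 83): {"l":{"kwr":85,"m":62,"ofo":19,"q":83,"xaj":25},"oge":{"cnz":8,"gd":3,"ibx":39,"ip":40},"sj":[99,54]}
After op 7 (remove /oge/ip): {"l":{"kwr":85,"m":62,"ofo":19,"q":83,"xaj":25},"oge":{"cnz":8,"gd":3,"ibx":39},"sj":[99,54]}
After op 8 (replace /sj 11): {"l":{"kwr":85,"m":62,"ofo":19,"q":83,"xaj":25},"oge":{"cnz":8,"gd":3,"ibx":39},"sj":11}
After op 9 (replace /sj 14): {"l":{"kwr":85,"m":62,"ofo":19,"q":83,"xaj":25},"oge":{"cnz":8,"gd":3,"ibx":39},"sj":14}
After op 10 (add /l/eb 70): {"l":{"eb":70,"kwr":85,"m":62,"ofo":19,"q":83,"xaj":25},"oge":{"cnz":8,"gd":3,"ibx":39},"sj":14}
After op 11 (replace /l 98): {"l":98,"oge":{"cnz":8,"gd":3,"ibx":39},"sj":14}
After op 12 (replace /oge/ibx 59): {"l":98,"oge":{"cnz":8,"gd":3,"ibx":59},"sj":14}
After op 13 (replace /oge 70): {"l":98,"oge":70,"sj":14}
After op 14 (replace /l 71): {"l":71,"oge":70,"sj":14}
After op 15 (remove /l): {"oge":70,"sj":14}
After op 16 (replace /sj 64): {"oge":70,"sj":64}
After op 17 (replace /sj 58): {"oge":70,"sj":58}
Value at /sj: 58

Answer: 58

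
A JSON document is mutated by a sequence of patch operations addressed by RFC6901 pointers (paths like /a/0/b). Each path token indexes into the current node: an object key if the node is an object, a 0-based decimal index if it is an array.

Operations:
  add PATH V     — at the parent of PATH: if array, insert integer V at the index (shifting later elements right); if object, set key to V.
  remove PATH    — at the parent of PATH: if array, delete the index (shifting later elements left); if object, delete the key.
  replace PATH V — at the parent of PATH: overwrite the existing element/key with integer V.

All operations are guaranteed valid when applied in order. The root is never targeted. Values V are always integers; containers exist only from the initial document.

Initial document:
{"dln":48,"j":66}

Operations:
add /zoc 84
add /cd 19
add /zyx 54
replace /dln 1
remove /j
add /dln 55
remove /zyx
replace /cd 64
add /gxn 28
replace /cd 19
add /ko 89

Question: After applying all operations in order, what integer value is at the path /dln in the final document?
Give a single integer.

After op 1 (add /zoc 84): {"dln":48,"j":66,"zoc":84}
After op 2 (add /cd 19): {"cd":19,"dln":48,"j":66,"zoc":84}
After op 3 (add /zyx 54): {"cd":19,"dln":48,"j":66,"zoc":84,"zyx":54}
After op 4 (replace /dln 1): {"cd":19,"dln":1,"j":66,"zoc":84,"zyx":54}
After op 5 (remove /j): {"cd":19,"dln":1,"zoc":84,"zyx":54}
After op 6 (add /dln 55): {"cd":19,"dln":55,"zoc":84,"zyx":54}
After op 7 (remove /zyx): {"cd":19,"dln":55,"zoc":84}
After op 8 (replace /cd 64): {"cd":64,"dln":55,"zoc":84}
After op 9 (add /gxn 28): {"cd":64,"dln":55,"gxn":28,"zoc":84}
After op 10 (replace /cd 19): {"cd":19,"dln":55,"gxn":28,"zoc":84}
After op 11 (add /ko 89): {"cd":19,"dln":55,"gxn":28,"ko":89,"zoc":84}
Value at /dln: 55

Answer: 55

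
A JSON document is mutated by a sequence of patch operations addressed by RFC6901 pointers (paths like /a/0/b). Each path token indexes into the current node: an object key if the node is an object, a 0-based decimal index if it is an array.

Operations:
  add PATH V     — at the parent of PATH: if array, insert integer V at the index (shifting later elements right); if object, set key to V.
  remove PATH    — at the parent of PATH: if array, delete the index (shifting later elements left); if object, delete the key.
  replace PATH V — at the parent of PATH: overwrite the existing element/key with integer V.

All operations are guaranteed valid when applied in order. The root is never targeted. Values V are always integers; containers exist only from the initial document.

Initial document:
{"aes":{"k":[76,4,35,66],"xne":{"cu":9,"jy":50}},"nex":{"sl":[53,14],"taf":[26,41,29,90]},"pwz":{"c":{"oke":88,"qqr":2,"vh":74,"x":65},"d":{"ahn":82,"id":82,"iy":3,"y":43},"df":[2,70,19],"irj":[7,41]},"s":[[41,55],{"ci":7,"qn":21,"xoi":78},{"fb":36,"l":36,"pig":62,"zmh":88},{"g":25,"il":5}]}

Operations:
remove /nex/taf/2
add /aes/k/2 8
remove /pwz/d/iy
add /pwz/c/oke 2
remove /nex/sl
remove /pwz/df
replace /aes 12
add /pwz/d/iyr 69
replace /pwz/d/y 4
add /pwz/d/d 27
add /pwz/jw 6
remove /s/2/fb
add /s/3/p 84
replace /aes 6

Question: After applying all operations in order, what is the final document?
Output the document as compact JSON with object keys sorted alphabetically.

After op 1 (remove /nex/taf/2): {"aes":{"k":[76,4,35,66],"xne":{"cu":9,"jy":50}},"nex":{"sl":[53,14],"taf":[26,41,90]},"pwz":{"c":{"oke":88,"qqr":2,"vh":74,"x":65},"d":{"ahn":82,"id":82,"iy":3,"y":43},"df":[2,70,19],"irj":[7,41]},"s":[[41,55],{"ci":7,"qn":21,"xoi":78},{"fb":36,"l":36,"pig":62,"zmh":88},{"g":25,"il":5}]}
After op 2 (add /aes/k/2 8): {"aes":{"k":[76,4,8,35,66],"xne":{"cu":9,"jy":50}},"nex":{"sl":[53,14],"taf":[26,41,90]},"pwz":{"c":{"oke":88,"qqr":2,"vh":74,"x":65},"d":{"ahn":82,"id":82,"iy":3,"y":43},"df":[2,70,19],"irj":[7,41]},"s":[[41,55],{"ci":7,"qn":21,"xoi":78},{"fb":36,"l":36,"pig":62,"zmh":88},{"g":25,"il":5}]}
After op 3 (remove /pwz/d/iy): {"aes":{"k":[76,4,8,35,66],"xne":{"cu":9,"jy":50}},"nex":{"sl":[53,14],"taf":[26,41,90]},"pwz":{"c":{"oke":88,"qqr":2,"vh":74,"x":65},"d":{"ahn":82,"id":82,"y":43},"df":[2,70,19],"irj":[7,41]},"s":[[41,55],{"ci":7,"qn":21,"xoi":78},{"fb":36,"l":36,"pig":62,"zmh":88},{"g":25,"il":5}]}
After op 4 (add /pwz/c/oke 2): {"aes":{"k":[76,4,8,35,66],"xne":{"cu":9,"jy":50}},"nex":{"sl":[53,14],"taf":[26,41,90]},"pwz":{"c":{"oke":2,"qqr":2,"vh":74,"x":65},"d":{"ahn":82,"id":82,"y":43},"df":[2,70,19],"irj":[7,41]},"s":[[41,55],{"ci":7,"qn":21,"xoi":78},{"fb":36,"l":36,"pig":62,"zmh":88},{"g":25,"il":5}]}
After op 5 (remove /nex/sl): {"aes":{"k":[76,4,8,35,66],"xne":{"cu":9,"jy":50}},"nex":{"taf":[26,41,90]},"pwz":{"c":{"oke":2,"qqr":2,"vh":74,"x":65},"d":{"ahn":82,"id":82,"y":43},"df":[2,70,19],"irj":[7,41]},"s":[[41,55],{"ci":7,"qn":21,"xoi":78},{"fb":36,"l":36,"pig":62,"zmh":88},{"g":25,"il":5}]}
After op 6 (remove /pwz/df): {"aes":{"k":[76,4,8,35,66],"xne":{"cu":9,"jy":50}},"nex":{"taf":[26,41,90]},"pwz":{"c":{"oke":2,"qqr":2,"vh":74,"x":65},"d":{"ahn":82,"id":82,"y":43},"irj":[7,41]},"s":[[41,55],{"ci":7,"qn":21,"xoi":78},{"fb":36,"l":36,"pig":62,"zmh":88},{"g":25,"il":5}]}
After op 7 (replace /aes 12): {"aes":12,"nex":{"taf":[26,41,90]},"pwz":{"c":{"oke":2,"qqr":2,"vh":74,"x":65},"d":{"ahn":82,"id":82,"y":43},"irj":[7,41]},"s":[[41,55],{"ci":7,"qn":21,"xoi":78},{"fb":36,"l":36,"pig":62,"zmh":88},{"g":25,"il":5}]}
After op 8 (add /pwz/d/iyr 69): {"aes":12,"nex":{"taf":[26,41,90]},"pwz":{"c":{"oke":2,"qqr":2,"vh":74,"x":65},"d":{"ahn":82,"id":82,"iyr":69,"y":43},"irj":[7,41]},"s":[[41,55],{"ci":7,"qn":21,"xoi":78},{"fb":36,"l":36,"pig":62,"zmh":88},{"g":25,"il":5}]}
After op 9 (replace /pwz/d/y 4): {"aes":12,"nex":{"taf":[26,41,90]},"pwz":{"c":{"oke":2,"qqr":2,"vh":74,"x":65},"d":{"ahn":82,"id":82,"iyr":69,"y":4},"irj":[7,41]},"s":[[41,55],{"ci":7,"qn":21,"xoi":78},{"fb":36,"l":36,"pig":62,"zmh":88},{"g":25,"il":5}]}
After op 10 (add /pwz/d/d 27): {"aes":12,"nex":{"taf":[26,41,90]},"pwz":{"c":{"oke":2,"qqr":2,"vh":74,"x":65},"d":{"ahn":82,"d":27,"id":82,"iyr":69,"y":4},"irj":[7,41]},"s":[[41,55],{"ci":7,"qn":21,"xoi":78},{"fb":36,"l":36,"pig":62,"zmh":88},{"g":25,"il":5}]}
After op 11 (add /pwz/jw 6): {"aes":12,"nex":{"taf":[26,41,90]},"pwz":{"c":{"oke":2,"qqr":2,"vh":74,"x":65},"d":{"ahn":82,"d":27,"id":82,"iyr":69,"y":4},"irj":[7,41],"jw":6},"s":[[41,55],{"ci":7,"qn":21,"xoi":78},{"fb":36,"l":36,"pig":62,"zmh":88},{"g":25,"il":5}]}
After op 12 (remove /s/2/fb): {"aes":12,"nex":{"taf":[26,41,90]},"pwz":{"c":{"oke":2,"qqr":2,"vh":74,"x":65},"d":{"ahn":82,"d":27,"id":82,"iyr":69,"y":4},"irj":[7,41],"jw":6},"s":[[41,55],{"ci":7,"qn":21,"xoi":78},{"l":36,"pig":62,"zmh":88},{"g":25,"il":5}]}
After op 13 (add /s/3/p 84): {"aes":12,"nex":{"taf":[26,41,90]},"pwz":{"c":{"oke":2,"qqr":2,"vh":74,"x":65},"d":{"ahn":82,"d":27,"id":82,"iyr":69,"y":4},"irj":[7,41],"jw":6},"s":[[41,55],{"ci":7,"qn":21,"xoi":78},{"l":36,"pig":62,"zmh":88},{"g":25,"il":5,"p":84}]}
After op 14 (replace /aes 6): {"aes":6,"nex":{"taf":[26,41,90]},"pwz":{"c":{"oke":2,"qqr":2,"vh":74,"x":65},"d":{"ahn":82,"d":27,"id":82,"iyr":69,"y":4},"irj":[7,41],"jw":6},"s":[[41,55],{"ci":7,"qn":21,"xoi":78},{"l":36,"pig":62,"zmh":88},{"g":25,"il":5,"p":84}]}

Answer: {"aes":6,"nex":{"taf":[26,41,90]},"pwz":{"c":{"oke":2,"qqr":2,"vh":74,"x":65},"d":{"ahn":82,"d":27,"id":82,"iyr":69,"y":4},"irj":[7,41],"jw":6},"s":[[41,55],{"ci":7,"qn":21,"xoi":78},{"l":36,"pig":62,"zmh":88},{"g":25,"il":5,"p":84}]}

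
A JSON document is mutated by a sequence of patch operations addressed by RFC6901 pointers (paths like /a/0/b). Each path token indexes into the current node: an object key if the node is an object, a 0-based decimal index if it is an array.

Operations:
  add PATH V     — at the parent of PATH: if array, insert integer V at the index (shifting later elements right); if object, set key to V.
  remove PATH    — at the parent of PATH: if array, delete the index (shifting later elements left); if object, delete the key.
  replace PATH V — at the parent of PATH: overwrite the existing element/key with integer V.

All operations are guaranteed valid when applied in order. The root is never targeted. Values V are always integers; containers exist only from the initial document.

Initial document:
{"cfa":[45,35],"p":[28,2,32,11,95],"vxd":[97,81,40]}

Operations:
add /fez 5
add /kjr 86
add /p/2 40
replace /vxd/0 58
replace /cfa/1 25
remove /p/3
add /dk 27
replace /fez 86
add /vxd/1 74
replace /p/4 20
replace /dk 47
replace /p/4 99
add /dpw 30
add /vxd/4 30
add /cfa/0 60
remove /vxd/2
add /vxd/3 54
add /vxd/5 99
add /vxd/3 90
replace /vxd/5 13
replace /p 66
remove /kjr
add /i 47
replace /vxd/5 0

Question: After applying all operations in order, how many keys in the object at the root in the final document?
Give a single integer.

After op 1 (add /fez 5): {"cfa":[45,35],"fez":5,"p":[28,2,32,11,95],"vxd":[97,81,40]}
After op 2 (add /kjr 86): {"cfa":[45,35],"fez":5,"kjr":86,"p":[28,2,32,11,95],"vxd":[97,81,40]}
After op 3 (add /p/2 40): {"cfa":[45,35],"fez":5,"kjr":86,"p":[28,2,40,32,11,95],"vxd":[97,81,40]}
After op 4 (replace /vxd/0 58): {"cfa":[45,35],"fez":5,"kjr":86,"p":[28,2,40,32,11,95],"vxd":[58,81,40]}
After op 5 (replace /cfa/1 25): {"cfa":[45,25],"fez":5,"kjr":86,"p":[28,2,40,32,11,95],"vxd":[58,81,40]}
After op 6 (remove /p/3): {"cfa":[45,25],"fez":5,"kjr":86,"p":[28,2,40,11,95],"vxd":[58,81,40]}
After op 7 (add /dk 27): {"cfa":[45,25],"dk":27,"fez":5,"kjr":86,"p":[28,2,40,11,95],"vxd":[58,81,40]}
After op 8 (replace /fez 86): {"cfa":[45,25],"dk":27,"fez":86,"kjr":86,"p":[28,2,40,11,95],"vxd":[58,81,40]}
After op 9 (add /vxd/1 74): {"cfa":[45,25],"dk":27,"fez":86,"kjr":86,"p":[28,2,40,11,95],"vxd":[58,74,81,40]}
After op 10 (replace /p/4 20): {"cfa":[45,25],"dk":27,"fez":86,"kjr":86,"p":[28,2,40,11,20],"vxd":[58,74,81,40]}
After op 11 (replace /dk 47): {"cfa":[45,25],"dk":47,"fez":86,"kjr":86,"p":[28,2,40,11,20],"vxd":[58,74,81,40]}
After op 12 (replace /p/4 99): {"cfa":[45,25],"dk":47,"fez":86,"kjr":86,"p":[28,2,40,11,99],"vxd":[58,74,81,40]}
After op 13 (add /dpw 30): {"cfa":[45,25],"dk":47,"dpw":30,"fez":86,"kjr":86,"p":[28,2,40,11,99],"vxd":[58,74,81,40]}
After op 14 (add /vxd/4 30): {"cfa":[45,25],"dk":47,"dpw":30,"fez":86,"kjr":86,"p":[28,2,40,11,99],"vxd":[58,74,81,40,30]}
After op 15 (add /cfa/0 60): {"cfa":[60,45,25],"dk":47,"dpw":30,"fez":86,"kjr":86,"p":[28,2,40,11,99],"vxd":[58,74,81,40,30]}
After op 16 (remove /vxd/2): {"cfa":[60,45,25],"dk":47,"dpw":30,"fez":86,"kjr":86,"p":[28,2,40,11,99],"vxd":[58,74,40,30]}
After op 17 (add /vxd/3 54): {"cfa":[60,45,25],"dk":47,"dpw":30,"fez":86,"kjr":86,"p":[28,2,40,11,99],"vxd":[58,74,40,54,30]}
After op 18 (add /vxd/5 99): {"cfa":[60,45,25],"dk":47,"dpw":30,"fez":86,"kjr":86,"p":[28,2,40,11,99],"vxd":[58,74,40,54,30,99]}
After op 19 (add /vxd/3 90): {"cfa":[60,45,25],"dk":47,"dpw":30,"fez":86,"kjr":86,"p":[28,2,40,11,99],"vxd":[58,74,40,90,54,30,99]}
After op 20 (replace /vxd/5 13): {"cfa":[60,45,25],"dk":47,"dpw":30,"fez":86,"kjr":86,"p":[28,2,40,11,99],"vxd":[58,74,40,90,54,13,99]}
After op 21 (replace /p 66): {"cfa":[60,45,25],"dk":47,"dpw":30,"fez":86,"kjr":86,"p":66,"vxd":[58,74,40,90,54,13,99]}
After op 22 (remove /kjr): {"cfa":[60,45,25],"dk":47,"dpw":30,"fez":86,"p":66,"vxd":[58,74,40,90,54,13,99]}
After op 23 (add /i 47): {"cfa":[60,45,25],"dk":47,"dpw":30,"fez":86,"i":47,"p":66,"vxd":[58,74,40,90,54,13,99]}
After op 24 (replace /vxd/5 0): {"cfa":[60,45,25],"dk":47,"dpw":30,"fez":86,"i":47,"p":66,"vxd":[58,74,40,90,54,0,99]}
Size at the root: 7

Answer: 7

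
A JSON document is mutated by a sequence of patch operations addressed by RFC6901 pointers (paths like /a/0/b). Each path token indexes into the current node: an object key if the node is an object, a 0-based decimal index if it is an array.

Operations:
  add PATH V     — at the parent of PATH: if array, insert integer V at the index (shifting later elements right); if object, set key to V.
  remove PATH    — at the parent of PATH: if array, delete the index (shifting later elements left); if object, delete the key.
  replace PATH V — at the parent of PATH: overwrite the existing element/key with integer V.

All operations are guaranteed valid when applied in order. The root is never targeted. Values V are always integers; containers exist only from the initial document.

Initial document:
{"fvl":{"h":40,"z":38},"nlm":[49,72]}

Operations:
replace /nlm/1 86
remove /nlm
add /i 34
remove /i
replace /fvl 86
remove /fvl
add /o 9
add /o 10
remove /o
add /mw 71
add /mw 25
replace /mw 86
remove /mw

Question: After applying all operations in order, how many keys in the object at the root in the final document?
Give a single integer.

After op 1 (replace /nlm/1 86): {"fvl":{"h":40,"z":38},"nlm":[49,86]}
After op 2 (remove /nlm): {"fvl":{"h":40,"z":38}}
After op 3 (add /i 34): {"fvl":{"h":40,"z":38},"i":34}
After op 4 (remove /i): {"fvl":{"h":40,"z":38}}
After op 5 (replace /fvl 86): {"fvl":86}
After op 6 (remove /fvl): {}
After op 7 (add /o 9): {"o":9}
After op 8 (add /o 10): {"o":10}
After op 9 (remove /o): {}
After op 10 (add /mw 71): {"mw":71}
After op 11 (add /mw 25): {"mw":25}
After op 12 (replace /mw 86): {"mw":86}
After op 13 (remove /mw): {}
Size at the root: 0

Answer: 0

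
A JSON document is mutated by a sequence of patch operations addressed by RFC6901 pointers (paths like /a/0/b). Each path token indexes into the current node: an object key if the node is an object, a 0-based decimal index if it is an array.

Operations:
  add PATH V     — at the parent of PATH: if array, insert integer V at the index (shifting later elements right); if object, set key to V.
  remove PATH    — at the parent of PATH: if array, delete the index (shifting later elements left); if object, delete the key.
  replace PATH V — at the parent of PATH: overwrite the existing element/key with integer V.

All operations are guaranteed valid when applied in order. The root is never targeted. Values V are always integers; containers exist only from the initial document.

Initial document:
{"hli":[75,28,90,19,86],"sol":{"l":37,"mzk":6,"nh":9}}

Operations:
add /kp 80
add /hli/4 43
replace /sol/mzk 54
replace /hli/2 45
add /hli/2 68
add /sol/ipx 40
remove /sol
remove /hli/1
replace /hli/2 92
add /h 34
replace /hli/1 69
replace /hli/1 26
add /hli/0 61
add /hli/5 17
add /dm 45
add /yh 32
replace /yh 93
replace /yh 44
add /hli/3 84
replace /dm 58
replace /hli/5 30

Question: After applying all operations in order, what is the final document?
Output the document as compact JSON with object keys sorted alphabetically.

After op 1 (add /kp 80): {"hli":[75,28,90,19,86],"kp":80,"sol":{"l":37,"mzk":6,"nh":9}}
After op 2 (add /hli/4 43): {"hli":[75,28,90,19,43,86],"kp":80,"sol":{"l":37,"mzk":6,"nh":9}}
After op 3 (replace /sol/mzk 54): {"hli":[75,28,90,19,43,86],"kp":80,"sol":{"l":37,"mzk":54,"nh":9}}
After op 4 (replace /hli/2 45): {"hli":[75,28,45,19,43,86],"kp":80,"sol":{"l":37,"mzk":54,"nh":9}}
After op 5 (add /hli/2 68): {"hli":[75,28,68,45,19,43,86],"kp":80,"sol":{"l":37,"mzk":54,"nh":9}}
After op 6 (add /sol/ipx 40): {"hli":[75,28,68,45,19,43,86],"kp":80,"sol":{"ipx":40,"l":37,"mzk":54,"nh":9}}
After op 7 (remove /sol): {"hli":[75,28,68,45,19,43,86],"kp":80}
After op 8 (remove /hli/1): {"hli":[75,68,45,19,43,86],"kp":80}
After op 9 (replace /hli/2 92): {"hli":[75,68,92,19,43,86],"kp":80}
After op 10 (add /h 34): {"h":34,"hli":[75,68,92,19,43,86],"kp":80}
After op 11 (replace /hli/1 69): {"h":34,"hli":[75,69,92,19,43,86],"kp":80}
After op 12 (replace /hli/1 26): {"h":34,"hli":[75,26,92,19,43,86],"kp":80}
After op 13 (add /hli/0 61): {"h":34,"hli":[61,75,26,92,19,43,86],"kp":80}
After op 14 (add /hli/5 17): {"h":34,"hli":[61,75,26,92,19,17,43,86],"kp":80}
After op 15 (add /dm 45): {"dm":45,"h":34,"hli":[61,75,26,92,19,17,43,86],"kp":80}
After op 16 (add /yh 32): {"dm":45,"h":34,"hli":[61,75,26,92,19,17,43,86],"kp":80,"yh":32}
After op 17 (replace /yh 93): {"dm":45,"h":34,"hli":[61,75,26,92,19,17,43,86],"kp":80,"yh":93}
After op 18 (replace /yh 44): {"dm":45,"h":34,"hli":[61,75,26,92,19,17,43,86],"kp":80,"yh":44}
After op 19 (add /hli/3 84): {"dm":45,"h":34,"hli":[61,75,26,84,92,19,17,43,86],"kp":80,"yh":44}
After op 20 (replace /dm 58): {"dm":58,"h":34,"hli":[61,75,26,84,92,19,17,43,86],"kp":80,"yh":44}
After op 21 (replace /hli/5 30): {"dm":58,"h":34,"hli":[61,75,26,84,92,30,17,43,86],"kp":80,"yh":44}

Answer: {"dm":58,"h":34,"hli":[61,75,26,84,92,30,17,43,86],"kp":80,"yh":44}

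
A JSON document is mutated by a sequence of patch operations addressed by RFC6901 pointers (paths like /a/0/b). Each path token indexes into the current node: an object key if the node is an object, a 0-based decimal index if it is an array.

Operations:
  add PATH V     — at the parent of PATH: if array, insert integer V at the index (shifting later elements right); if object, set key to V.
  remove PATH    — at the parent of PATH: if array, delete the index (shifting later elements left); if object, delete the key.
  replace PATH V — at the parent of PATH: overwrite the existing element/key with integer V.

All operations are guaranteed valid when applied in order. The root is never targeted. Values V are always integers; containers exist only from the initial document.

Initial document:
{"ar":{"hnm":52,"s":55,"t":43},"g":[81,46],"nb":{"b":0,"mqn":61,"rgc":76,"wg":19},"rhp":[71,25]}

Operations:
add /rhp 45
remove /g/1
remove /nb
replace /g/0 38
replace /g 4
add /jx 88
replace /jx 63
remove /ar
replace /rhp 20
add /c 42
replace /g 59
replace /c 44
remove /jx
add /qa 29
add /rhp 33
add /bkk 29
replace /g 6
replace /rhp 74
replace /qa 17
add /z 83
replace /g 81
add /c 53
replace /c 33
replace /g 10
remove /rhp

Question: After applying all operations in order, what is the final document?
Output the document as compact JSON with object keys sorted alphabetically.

Answer: {"bkk":29,"c":33,"g":10,"qa":17,"z":83}

Derivation:
After op 1 (add /rhp 45): {"ar":{"hnm":52,"s":55,"t":43},"g":[81,46],"nb":{"b":0,"mqn":61,"rgc":76,"wg":19},"rhp":45}
After op 2 (remove /g/1): {"ar":{"hnm":52,"s":55,"t":43},"g":[81],"nb":{"b":0,"mqn":61,"rgc":76,"wg":19},"rhp":45}
After op 3 (remove /nb): {"ar":{"hnm":52,"s":55,"t":43},"g":[81],"rhp":45}
After op 4 (replace /g/0 38): {"ar":{"hnm":52,"s":55,"t":43},"g":[38],"rhp":45}
After op 5 (replace /g 4): {"ar":{"hnm":52,"s":55,"t":43},"g":4,"rhp":45}
After op 6 (add /jx 88): {"ar":{"hnm":52,"s":55,"t":43},"g":4,"jx":88,"rhp":45}
After op 7 (replace /jx 63): {"ar":{"hnm":52,"s":55,"t":43},"g":4,"jx":63,"rhp":45}
After op 8 (remove /ar): {"g":4,"jx":63,"rhp":45}
After op 9 (replace /rhp 20): {"g":4,"jx":63,"rhp":20}
After op 10 (add /c 42): {"c":42,"g":4,"jx":63,"rhp":20}
After op 11 (replace /g 59): {"c":42,"g":59,"jx":63,"rhp":20}
After op 12 (replace /c 44): {"c":44,"g":59,"jx":63,"rhp":20}
After op 13 (remove /jx): {"c":44,"g":59,"rhp":20}
After op 14 (add /qa 29): {"c":44,"g":59,"qa":29,"rhp":20}
After op 15 (add /rhp 33): {"c":44,"g":59,"qa":29,"rhp":33}
After op 16 (add /bkk 29): {"bkk":29,"c":44,"g":59,"qa":29,"rhp":33}
After op 17 (replace /g 6): {"bkk":29,"c":44,"g":6,"qa":29,"rhp":33}
After op 18 (replace /rhp 74): {"bkk":29,"c":44,"g":6,"qa":29,"rhp":74}
After op 19 (replace /qa 17): {"bkk":29,"c":44,"g":6,"qa":17,"rhp":74}
After op 20 (add /z 83): {"bkk":29,"c":44,"g":6,"qa":17,"rhp":74,"z":83}
After op 21 (replace /g 81): {"bkk":29,"c":44,"g":81,"qa":17,"rhp":74,"z":83}
After op 22 (add /c 53): {"bkk":29,"c":53,"g":81,"qa":17,"rhp":74,"z":83}
After op 23 (replace /c 33): {"bkk":29,"c":33,"g":81,"qa":17,"rhp":74,"z":83}
After op 24 (replace /g 10): {"bkk":29,"c":33,"g":10,"qa":17,"rhp":74,"z":83}
After op 25 (remove /rhp): {"bkk":29,"c":33,"g":10,"qa":17,"z":83}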